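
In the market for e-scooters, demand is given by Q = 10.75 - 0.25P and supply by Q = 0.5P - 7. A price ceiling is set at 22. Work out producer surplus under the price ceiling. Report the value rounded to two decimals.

Rewriting demand in inverse form: P = 43 - 4Q.
Rewriting supply in inverse form: P = 14 + 2Q.
Free-market equilibrium: 43 - 4Q = 14 + 2Q gives Q* = 4.8333, P* = 23.6667.
At P = 22, sellers supply (22 - 14)/2 = 4 while buyers want more, so the quantity traded is 4 at price 22.
PS is the triangle above supply below 22: (1/2)(4)(22 - 14) = 16.

16.00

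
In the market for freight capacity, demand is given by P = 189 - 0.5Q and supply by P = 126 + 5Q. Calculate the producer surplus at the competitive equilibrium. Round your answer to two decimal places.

Setting demand equal to supply, 63 = 5.5Q, so Q* = 11.4545 and P* = 183.2727.
Producer surplus is the triangle above supply below P*: (1/2)(11.4545)(183.2727 - 126) = (1/2)(11.4545)(57.2727) = 328.0165.

328.02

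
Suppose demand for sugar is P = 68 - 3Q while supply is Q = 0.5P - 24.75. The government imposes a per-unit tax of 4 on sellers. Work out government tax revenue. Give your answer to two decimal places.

Rewriting supply in inverse form: P = 49.5 + 2Q.
Without the tax, 68 - 3Q = 49.5 + 2Q so Q* = 3.7 and P* = 56.9.
A tax on sellers shifts supply up by 4: 68 - 3Q = 49.5 + 2Q + 4, so Q_t = 2.9. Buyers pay P_b = 59.3; sellers receive P_s = P_b - 4 = 55.3.
Revenue is the tax times quantity traded: 4 x 2.9 = 11.6.

11.60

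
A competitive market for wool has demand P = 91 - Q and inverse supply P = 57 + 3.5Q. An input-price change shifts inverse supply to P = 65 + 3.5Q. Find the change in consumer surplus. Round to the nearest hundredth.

Initial equilibrium: Q_0 = 7.5556, P_0 = 83.4444; CS_0 = (1/2)(7.5556)(7.5556) = 28.5432, PS_0 = (1/2)(7.5556)(26.4444) = 99.9012.
New equilibrium: 91 - Q = 65 + 3.5Q gives Q_1 = 5.7778, P_1 = 85.2222; CS_1 = 16.6914, PS_1 = 58.4198.
Change in consumer surplus = 16.6914 - 28.5432 = -11.8519.

-11.85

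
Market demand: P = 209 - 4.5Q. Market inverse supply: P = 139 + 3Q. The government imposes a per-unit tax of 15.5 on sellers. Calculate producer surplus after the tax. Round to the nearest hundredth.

79.21

Pre-tax equilibrium: 209 - 4.5Q = 139 + 3Q gives Q* = 9.3333, P* = 167.
With the tax, sellers need 15.5 more per unit: 209 - 4.5Q = 139 + 3Q + 15.5, so Q_t = 7.2667. Buyers pay P_b = 176.3; sellers receive P_s = P_b - 15.5 = 160.8.
PS = (1/2)(Q_t)(P_s - 139) = (1/2)(7.2667)(21.8) = 79.2067.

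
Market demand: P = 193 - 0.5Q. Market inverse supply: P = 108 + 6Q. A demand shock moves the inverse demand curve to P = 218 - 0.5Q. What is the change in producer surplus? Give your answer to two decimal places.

Initial equilibrium: Q_0 = 13.0769, P_0 = 186.4615; CS_0 = (1/2)(13.0769)(6.5385) = 42.7515, PS_0 = (1/2)(13.0769)(78.4615) = 513.0178.
New equilibrium: 218 - 0.5Q = 108 + 6Q gives Q_1 = 16.9231, P_1 = 209.5385; CS_1 = 71.5976, PS_1 = 859.1716.
Change in producer surplus = 859.1716 - 513.0178 = 346.1538.

346.15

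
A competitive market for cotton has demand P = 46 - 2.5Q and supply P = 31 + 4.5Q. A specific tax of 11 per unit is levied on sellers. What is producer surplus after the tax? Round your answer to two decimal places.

0.73

Pre-tax equilibrium: 46 - 2.5Q = 31 + 4.5Q gives Q* = 2.1429, P* = 40.6429.
A tax on sellers shifts supply up by 11: 46 - 2.5Q = 31 + 4.5Q + 11, so Q_t = 0.5714. Buyers pay P_b = 44.5714; sellers receive P_s = P_b - 11 = 33.5714.
PS = (1/2)(Q_t)(P_s - 31) = (1/2)(0.5714)(2.5714) = 0.7347.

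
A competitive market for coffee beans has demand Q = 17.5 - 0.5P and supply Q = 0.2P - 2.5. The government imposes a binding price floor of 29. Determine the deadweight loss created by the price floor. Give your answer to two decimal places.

0.16

Rewriting demand in inverse form: P = 35 - 2Q.
Rewriting supply in inverse form: P = 12.5 + 5Q.
Without the control, 35 - 2Q = 12.5 + 5Q so Q* = 3.2143 and P* = 28.5714.
At P = 29, buyers demand (35 - 29)/2 = 3 while sellers would supply more, so the quantity traded is 3 at price 29.
The lost-trades triangle has base Q* - 3 = 0.2143 and height equal to the gap between the curves at Q = 3, which is 29 - 27.5 = 1.5. DWL = (1/2)(0.2143)(1.5) = 0.1607.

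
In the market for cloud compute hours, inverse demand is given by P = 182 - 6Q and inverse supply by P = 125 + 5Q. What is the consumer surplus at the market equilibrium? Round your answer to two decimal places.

Equilibrium: 182 - 6Q = 125 + 5Q, so Q* = 5.1818 and P* = 150.9091.
Consumer surplus is the triangle under demand above P*: (1/2)(5.1818)(182 - 150.9091) = (1/2)(5.1818)(31.0909) = 80.5537.

80.55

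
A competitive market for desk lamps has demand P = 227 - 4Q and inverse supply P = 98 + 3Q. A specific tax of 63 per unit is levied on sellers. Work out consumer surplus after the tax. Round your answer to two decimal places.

Without the tax, 227 - 4Q = 98 + 3Q so Q* = 18.4286 and P* = 153.2857.
With the tax, sellers need 63 more per unit: 227 - 4Q = 98 + 3Q + 63, so Q_t = 9.4286. Buyers pay P_b = 189.2857; sellers receive P_s = P_b - 63 = 126.2857.
Consumer surplus is the triangle under demand above P_b: (1/2)(9.4286)(227 - 189.2857) = 177.7959.

177.80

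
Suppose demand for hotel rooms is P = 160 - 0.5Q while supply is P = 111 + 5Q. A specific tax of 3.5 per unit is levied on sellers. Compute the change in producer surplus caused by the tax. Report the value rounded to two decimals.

Pre-tax equilibrium: 160 - 0.5Q = 111 + 5Q gives Q* = 8.9091, P* = 155.5455.
A tax on sellers shifts supply up by 3.5: 160 - 0.5Q = 111 + 5Q + 3.5, so Q_t = 8.2727. Buyers pay P_b = 155.8636; sellers receive P_s = P_b - 3.5 = 152.3636.
Producers lose the trapezoid between P_s and P* out to Q_t plus the triangle from Q_t to Q*: change in PS = 171.095 - 198.4298 = -27.3347.

-27.33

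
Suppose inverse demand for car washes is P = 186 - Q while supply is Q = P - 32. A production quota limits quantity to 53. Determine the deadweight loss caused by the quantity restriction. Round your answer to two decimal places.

576.00

Rewriting supply in inverse form: P = 32 + Q.
Unrestricted equilibrium: Q* = (186 - 32)/(1 + 1) = 77.
At Q = 53 the demand price is 186 - (53) = 133 and the supply price is 32 + (53) = 85.
DWL = (1/2)(gap between curves at 53) x (Q* - 53) = (1/2)(48)(24) = 576.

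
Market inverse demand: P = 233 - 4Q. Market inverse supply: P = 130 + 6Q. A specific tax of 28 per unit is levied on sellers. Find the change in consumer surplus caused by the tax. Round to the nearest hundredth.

Without the tax, 233 - 4Q = 130 + 6Q so Q* = 10.3 and P* = 191.8.
A tax on sellers shifts supply up by 28: 233 - 4Q = 130 + 6Q + 28, so Q_t = 7.5. Buyers pay P_b = 203; sellers receive P_s = P_b - 28 = 175.
Consumers lose the trapezoid between P* and P_b out to Q_t plus the triangle from Q_t to Q*: change in CS = 112.5 - 212.18 = -99.68.

-99.68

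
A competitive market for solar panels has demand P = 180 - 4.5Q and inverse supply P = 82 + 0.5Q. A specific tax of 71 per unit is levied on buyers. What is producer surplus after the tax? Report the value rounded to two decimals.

7.29

Without the tax, 180 - 4.5Q = 82 + 0.5Q so Q* = 19.6 and P* = 91.8.
A tax on buyers shifts demand down by 71: (180 - 71) - 4.5Q = 82 + 0.5Q, so Q_t = 5.4. Buyers pay P_b = 155.7; sellers receive P_s = P_b - 71 = 84.7.
PS = (1/2)(Q_t)(P_s - 82) = (1/2)(5.4)(2.7) = 7.29.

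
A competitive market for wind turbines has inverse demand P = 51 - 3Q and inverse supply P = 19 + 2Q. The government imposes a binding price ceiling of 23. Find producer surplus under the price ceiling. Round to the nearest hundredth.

Without the control, 51 - 3Q = 19 + 2Q so Q* = 6.4 and P* = 31.8.
At P = 23, sellers supply (23 - 19)/2 = 2 while buyers want more, so the quantity traded is 2 at price 23.
PS is the triangle above supply below 23: (1/2)(2)(23 - 19) = 4.

4.00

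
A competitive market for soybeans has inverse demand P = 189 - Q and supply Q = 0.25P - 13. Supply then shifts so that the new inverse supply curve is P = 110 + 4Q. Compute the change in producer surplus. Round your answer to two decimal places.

-1002.24

Rewriting supply in inverse form: P = 52 + 4Q.
Initial equilibrium: Q_0 = 27.4, P_0 = 161.6; CS_0 = (1/2)(27.4)(27.4) = 375.38, PS_0 = (1/2)(27.4)(109.6) = 1501.52.
New equilibrium: 189 - Q = 110 + 4Q gives Q_1 = 15.8, P_1 = 173.2; CS_1 = 124.82, PS_1 = 499.28.
Change in producer surplus = 499.28 - 1501.52 = -1002.24.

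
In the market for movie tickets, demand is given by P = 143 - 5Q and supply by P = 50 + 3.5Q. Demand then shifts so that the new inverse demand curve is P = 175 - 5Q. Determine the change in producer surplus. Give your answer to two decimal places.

Initial equilibrium: Q_0 = 10.9412, P_0 = 88.2941; CS_0 = (1/2)(10.9412)(54.7059) = 299.2734, PS_0 = (1/2)(10.9412)(38.2941) = 209.4913.
New equilibrium: 175 - 5Q = 50 + 3.5Q gives Q_1 = 14.7059, P_1 = 101.4706; CS_1 = 540.6574, PS_1 = 378.4602.
Change in producer surplus = 378.4602 - 209.4913 = 168.9689.

168.97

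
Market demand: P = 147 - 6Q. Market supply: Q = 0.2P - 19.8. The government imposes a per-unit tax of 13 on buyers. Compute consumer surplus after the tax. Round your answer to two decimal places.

30.37

Rewriting supply in inverse form: P = 99 + 5Q.
Without the tax, 147 - 6Q = 99 + 5Q so Q* = 4.3636 and P* = 120.8182.
A tax on buyers shifts demand down by 13: (147 - 13) - 6Q = 99 + 5Q, so Q_t = 3.1818. Buyers pay P_b = 127.9091; sellers receive P_s = P_b - 13 = 114.9091.
CS = (1/2)(Q_t)(147 - P_b) = (1/2)(3.1818)(19.0909) = 30.3719.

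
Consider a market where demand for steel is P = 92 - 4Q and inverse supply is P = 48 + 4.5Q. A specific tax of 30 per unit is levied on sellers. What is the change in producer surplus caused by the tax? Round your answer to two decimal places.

-54.19

Without the tax, 92 - 4Q = 48 + 4.5Q so Q* = 5.1765 and P* = 71.2941.
A tax on sellers shifts supply up by 30: 92 - 4Q = 48 + 4.5Q + 30, so Q_t = 1.6471. Buyers pay P_b = 85.4118; sellers receive P_s = P_b - 30 = 55.4118.
PS falls from (1/2)(5.1765)(23.2941) = 60.2907 to (1/2)(1.6471)(7.4118) = 6.1038, a change of -54.1869.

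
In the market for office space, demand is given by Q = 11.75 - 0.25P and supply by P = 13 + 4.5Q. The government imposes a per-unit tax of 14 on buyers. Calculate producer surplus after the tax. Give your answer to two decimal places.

Rewriting demand in inverse form: P = 47 - 4Q.
Without the tax, 47 - 4Q = 13 + 4.5Q so Q* = 4 and P* = 31.
With the tax, buyers' net willingness to pay falls by 14: (47 - 14) - 4Q = 13 + 4.5Q, so Q_t = 2.3529. Buyers pay P_b = 37.5882; sellers receive P_s = P_b - 14 = 23.5882.
PS = (1/2)(Q_t)(P_s - 13) = (1/2)(2.3529)(10.5882) = 12.4567.

12.46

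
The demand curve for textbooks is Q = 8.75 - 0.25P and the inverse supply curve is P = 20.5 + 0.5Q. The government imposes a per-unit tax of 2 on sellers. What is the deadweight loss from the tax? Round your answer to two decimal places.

Rewriting demand in inverse form: P = 35 - 4Q.
Pre-tax equilibrium: 35 - 4Q = 20.5 + 0.5Q gives Q* = 3.2222, P* = 22.1111.
A tax on sellers shifts supply up by 2: 35 - 4Q = 20.5 + 0.5Q + 2, so Q_t = 2.7778. Buyers pay P_b = 23.8889; sellers receive P_s = P_b - 2 = 21.8889.
Deadweight loss is the triangle between the curves from Q_t to Q*: (1/2)(3.2222 - 2.7778)(2) = 0.4444.

0.44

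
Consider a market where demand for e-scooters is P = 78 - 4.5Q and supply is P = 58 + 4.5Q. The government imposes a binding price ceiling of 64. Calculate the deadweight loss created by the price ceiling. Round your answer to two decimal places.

Without the control, 78 - 4.5Q = 58 + 4.5Q so Q* = 2.2222 and P* = 68.
At P = 64, sellers supply (64 - 58)/4.5 = 1.3333 while buyers want more, so the quantity traded is 1.3333 at price 64.
At Q = 1.3333 the demand price is 72 and the supply price is 64. Deadweight loss is the triangle between the curves from 1.3333 to 2.2222: (1/2)(72 - 64)(2.2222 - 1.3333) = 3.5556.

3.56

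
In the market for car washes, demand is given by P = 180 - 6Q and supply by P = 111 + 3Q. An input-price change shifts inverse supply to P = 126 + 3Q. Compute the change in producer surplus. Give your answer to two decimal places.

-34.17

Initial equilibrium: Q_0 = 7.6667, P_0 = 134; CS_0 = (1/2)(7.6667)(46) = 176.3333, PS_0 = (1/2)(7.6667)(23) = 88.1667.
New equilibrium: 180 - 6Q = 126 + 3Q gives Q_1 = 6, P_1 = 144; CS_1 = 108, PS_1 = 54.
Change in producer surplus = 54 - 88.1667 = -34.1667.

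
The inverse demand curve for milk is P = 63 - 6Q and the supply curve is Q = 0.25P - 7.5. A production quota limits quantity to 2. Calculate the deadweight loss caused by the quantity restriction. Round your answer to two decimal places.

Rewriting supply in inverse form: P = 30 + 4Q.
Unrestricted equilibrium: Q* = (63 - 30)/(6 + 4) = 3.3.
At Q = 2 the demand price is 63 - 6(2) = 51 and the supply price is 30 + 4(2) = 38.
Deadweight loss is the triangle between the curves from 2 to 3.3: (1/2)(51 - 38)(3.3 - 2) = 8.45.

8.45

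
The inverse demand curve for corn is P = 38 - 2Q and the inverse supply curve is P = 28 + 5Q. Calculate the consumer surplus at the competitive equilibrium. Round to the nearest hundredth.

Set 38 - 2Q = 28 + 5Q, which gives 10 = 7Q, so Q* = 1.4286 and P* = 38 - 2(1.4286) = 35.1429.
The demand choke price is 38, so CS = (1/2)(Q*)(38 - P*) = (1/2)(1.4286)(2.8571) = 2.0408.

2.04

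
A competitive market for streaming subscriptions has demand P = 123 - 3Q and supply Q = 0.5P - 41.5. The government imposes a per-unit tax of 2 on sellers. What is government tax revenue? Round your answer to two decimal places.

Rewriting supply in inverse form: P = 83 + 2Q.
Without the tax, 123 - 3Q = 83 + 2Q so Q* = 8 and P* = 99.
A tax on sellers shifts supply up by 2: 123 - 3Q = 83 + 2Q + 2, so Q_t = 7.6. Buyers pay P_b = 100.2; sellers receive P_s = P_b - 2 = 98.2.
Revenue is the tax times quantity traded: 2 x 7.6 = 15.2.

15.20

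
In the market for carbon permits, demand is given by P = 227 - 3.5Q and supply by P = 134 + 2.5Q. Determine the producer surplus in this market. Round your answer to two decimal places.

300.31

Set 227 - 3.5Q = 134 + 2.5Q, which gives 93 = 6Q, so Q* = 15.5 and P* = 227 - 3.5(15.5) = 172.75.
Producer surplus is the triangle above supply below P*: (1/2)(15.5)(172.75 - 134) = (1/2)(15.5)(38.75) = 300.3125.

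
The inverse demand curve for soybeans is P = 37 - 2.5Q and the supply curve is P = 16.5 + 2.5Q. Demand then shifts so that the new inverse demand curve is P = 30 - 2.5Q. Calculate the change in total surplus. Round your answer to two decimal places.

Initial equilibrium: Q_0 = 4.1, P_0 = 26.75; CS_0 = (1/2)(4.1)(10.25) = 21.0125, PS_0 = (1/2)(4.1)(10.25) = 21.0125.
New equilibrium: 30 - 2.5Q = 16.5 + 2.5Q gives Q_1 = 2.7, P_1 = 23.25; CS_1 = 9.1125, PS_1 = 9.1125.
Change in total surplus = (9.1125 + 9.1125) - (21.0125 + 21.0125) = -23.8.

-23.80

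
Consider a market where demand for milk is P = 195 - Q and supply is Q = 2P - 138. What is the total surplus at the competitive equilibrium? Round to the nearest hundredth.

Rewriting supply in inverse form: P = 69 + 0.5Q.
Set 195 - Q = 69 + 0.5Q, which gives 126 = 1.5Q, so Q* = 84 and P* = 195 - (84) = 111.
CS = (1/2)(84)(84) = 3528 and PS = (1/2)(84)(42) = 1764, so total surplus = 5292.

5292.00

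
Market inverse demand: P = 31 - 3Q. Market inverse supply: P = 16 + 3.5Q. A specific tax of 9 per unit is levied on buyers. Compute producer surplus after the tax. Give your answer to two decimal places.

Pre-tax equilibrium: 31 - 3Q = 16 + 3.5Q gives Q* = 2.3077, P* = 24.0769.
With the tax, buyers' net willingness to pay falls by 9: (31 - 9) - 3Q = 16 + 3.5Q, so Q_t = 0.9231. Buyers pay P_b = 28.2308; sellers receive P_s = P_b - 9 = 19.2308.
Producer surplus is the triangle above supply below P_s: (1/2)(0.9231)(19.2308 - 16) = 1.4911.

1.49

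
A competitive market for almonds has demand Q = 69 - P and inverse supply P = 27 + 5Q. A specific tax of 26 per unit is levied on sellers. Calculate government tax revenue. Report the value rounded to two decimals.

69.33

Rewriting demand in inverse form: P = 69 - Q.
Without the tax, 69 - Q = 27 + 5Q so Q* = 7 and P* = 62.
With the tax, sellers need 26 more per unit: 69 - Q = 27 + 5Q + 26, so Q_t = 2.6667. Buyers pay P_b = 66.3333; sellers receive P_s = P_b - 26 = 40.3333.
Revenue is the tax times quantity traded: 26 x 2.6667 = 69.3333.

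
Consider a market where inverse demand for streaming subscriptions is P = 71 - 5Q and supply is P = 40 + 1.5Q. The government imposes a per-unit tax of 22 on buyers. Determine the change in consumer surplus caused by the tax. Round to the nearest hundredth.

-52.07

Pre-tax equilibrium: 71 - 5Q = 40 + 1.5Q gives Q* = 4.7692, P* = 47.1538.
A tax on buyers shifts demand down by 22: (71 - 22) - 5Q = 40 + 1.5Q, so Q_t = 1.3846. Buyers pay P_b = 64.0769; sellers receive P_s = P_b - 22 = 42.0769.
CS falls from (1/2)(4.7692)(23.8462) = 56.8639 to (1/2)(1.3846)(6.9231) = 4.7929, a change of -52.071.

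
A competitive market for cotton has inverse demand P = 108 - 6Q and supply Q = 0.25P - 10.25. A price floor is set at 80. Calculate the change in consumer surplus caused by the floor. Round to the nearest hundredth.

Rewriting supply in inverse form: P = 41 + 4Q.
Free-market equilibrium: 108 - 6Q = 41 + 4Q gives Q* = 6.7, P* = 67.8.
At the floor price 80, quantity demanded is (108 - 80)/6 = 4.6667; demand is the short side, so Q = 4.6667 trades at P = 80.
CS goes from (1/2)(6.7)(40.2) = 134.67 to 65.3333 (computed as (108 - 80)(4.6667) - (1/2)(6)(4.6667)^2), a change of -69.3367.

-69.34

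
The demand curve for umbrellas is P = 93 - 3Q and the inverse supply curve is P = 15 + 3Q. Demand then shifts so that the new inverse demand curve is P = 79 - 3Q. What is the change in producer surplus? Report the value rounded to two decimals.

-82.83

Initial equilibrium: Q_0 = 13, P_0 = 54; CS_0 = (1/2)(13)(39) = 253.5, PS_0 = (1/2)(13)(39) = 253.5.
New equilibrium: 79 - 3Q = 15 + 3Q gives Q_1 = 10.6667, P_1 = 47; CS_1 = 170.6667, PS_1 = 170.6667.
Change in producer surplus = 170.6667 - 253.5 = -82.8333.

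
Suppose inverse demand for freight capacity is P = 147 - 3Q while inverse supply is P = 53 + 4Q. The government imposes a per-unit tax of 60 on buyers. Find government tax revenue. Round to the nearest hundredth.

291.43

Pre-tax equilibrium: 147 - 3Q = 53 + 4Q gives Q* = 13.4286, P* = 106.7143.
A tax on buyers shifts demand down by 60: (147 - 60) - 3Q = 53 + 4Q, so Q_t = 4.8571. Buyers pay P_b = 132.4286; sellers receive P_s = P_b - 60 = 72.4286.
Tax revenue = t x Q_t = 60 x 4.8571 = 291.4286.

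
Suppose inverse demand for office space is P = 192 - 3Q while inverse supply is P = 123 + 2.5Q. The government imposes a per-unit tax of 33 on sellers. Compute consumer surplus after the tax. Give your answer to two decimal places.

Pre-tax equilibrium: 192 - 3Q = 123 + 2.5Q gives Q* = 12.5455, P* = 154.3636.
A tax on sellers shifts supply up by 33: 192 - 3Q = 123 + 2.5Q + 33, so Q_t = 6.5455. Buyers pay P_b = 172.3636; sellers receive P_s = P_b - 33 = 139.3636.
Consumer surplus is the triangle under demand above P_b: (1/2)(6.5455)(192 - 172.3636) = 64.2645.

64.26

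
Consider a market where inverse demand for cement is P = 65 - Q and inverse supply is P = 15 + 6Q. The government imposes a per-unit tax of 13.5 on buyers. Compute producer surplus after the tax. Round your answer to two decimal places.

81.57

Without the tax, 65 - Q = 15 + 6Q so Q* = 7.1429 and P* = 57.8571.
With the tax, buyers' net willingness to pay falls by 13.5: (65 - 13.5) - Q = 15 + 6Q, so Q_t = 5.2143. Buyers pay P_b = 59.7857; sellers receive P_s = P_b - 13.5 = 46.2857.
Producer surplus is the triangle above supply below P_s: (1/2)(5.2143)(46.2857 - 15) = 81.5663.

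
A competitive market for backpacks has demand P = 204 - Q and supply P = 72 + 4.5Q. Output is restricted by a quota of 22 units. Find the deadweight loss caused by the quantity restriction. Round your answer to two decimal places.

Unrestricted equilibrium: Q* = (204 - 72)/(1 + 4.5) = 24.
At Q = 22 the demand price is 204 - (22) = 182 and the supply price is 72 + 4.5(22) = 171.
DWL = (1/2)(gap between curves at 22) x (Q* - 22) = (1/2)(11)(2) = 11.

11.00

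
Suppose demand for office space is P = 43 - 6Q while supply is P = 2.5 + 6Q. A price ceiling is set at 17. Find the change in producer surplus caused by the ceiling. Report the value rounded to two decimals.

Free-market equilibrium: 43 - 6Q = 2.5 + 6Q gives Q* = 3.375, P* = 22.75.
At the ceiling price 17, quantity supplied is (17 - 2.5)/6 = 2.4167; supply is the short side, so Q = 2.4167 trades at P = 17.
PS goes from (1/2)(3.375)(20.25) = 34.1719 to 17.5208 (computed as (17 - 2.5)(2.4167) - (1/2)(6)(2.4167)^2), a change of -16.651.

-16.65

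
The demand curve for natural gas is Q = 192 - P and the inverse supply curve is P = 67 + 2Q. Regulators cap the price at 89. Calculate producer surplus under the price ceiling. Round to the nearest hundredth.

Rewriting demand in inverse form: P = 192 - Q.
Free-market equilibrium: 192 - Q = 67 + 2Q gives Q* = 41.6667, P* = 150.3333.
At P = 89, sellers supply (89 - 67)/2 = 11 while buyers want more, so the quantity traded is 11 at price 89.
PS is the triangle above supply below 89: (1/2)(11)(89 - 67) = 121.

121.00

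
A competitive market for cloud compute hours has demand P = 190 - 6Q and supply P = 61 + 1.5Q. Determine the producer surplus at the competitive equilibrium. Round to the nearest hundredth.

221.88

Equilibrium: 190 - 6Q = 61 + 1.5Q, so Q* = 17.2 and P* = 86.8.
PS is the area between P* and the supply curve from 0 to Q*: (1/2)(17.2)(25.8) = 221.88.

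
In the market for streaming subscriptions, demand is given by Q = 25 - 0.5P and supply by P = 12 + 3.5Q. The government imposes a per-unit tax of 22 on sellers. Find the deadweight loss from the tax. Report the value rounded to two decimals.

Rewriting demand in inverse form: P = 50 - 2Q.
Without the tax, 50 - 2Q = 12 + 3.5Q so Q* = 6.9091 and P* = 36.1818.
With the tax, sellers need 22 more per unit: 50 - 2Q = 12 + 3.5Q + 22, so Q_t = 2.9091. Buyers pay P_b = 44.1818; sellers receive P_s = P_b - 22 = 22.1818.
The welfare triangle lost has base Q* - Q_t = 4 and height t = 22, so DWL = (1/2)(4)(22) = 44.

44.00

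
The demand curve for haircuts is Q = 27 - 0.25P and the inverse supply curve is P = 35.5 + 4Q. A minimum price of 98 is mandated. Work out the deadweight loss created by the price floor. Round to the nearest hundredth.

172.27

Rewriting demand in inverse form: P = 108 - 4Q.
Free-market equilibrium: 108 - 4Q = 35.5 + 4Q gives Q* = 9.0625, P* = 71.75.
At the floor price 98, quantity demanded is (108 - 98)/4 = 2.5; demand is the short side, so Q = 2.5 trades at P = 98.
At Q = 2.5 the demand price is 98 and the supply price is 45.5. Deadweight loss is the triangle between the curves from 2.5 to 9.0625: (1/2)(98 - 45.5)(9.0625 - 2.5) = 172.2656.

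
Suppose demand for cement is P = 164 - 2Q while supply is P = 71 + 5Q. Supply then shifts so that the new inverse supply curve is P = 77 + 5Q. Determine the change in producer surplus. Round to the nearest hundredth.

Initial equilibrium: Q_0 = 13.2857, P_0 = 137.4286; CS_0 = (1/2)(13.2857)(26.5714) = 176.5102, PS_0 = (1/2)(13.2857)(66.4286) = 441.2755.
New equilibrium: 164 - 2Q = 77 + 5Q gives Q_1 = 12.4286, P_1 = 139.1429; CS_1 = 154.4694, PS_1 = 386.1735.
Change in producer surplus = 386.1735 - 441.2755 = -55.102.

-55.10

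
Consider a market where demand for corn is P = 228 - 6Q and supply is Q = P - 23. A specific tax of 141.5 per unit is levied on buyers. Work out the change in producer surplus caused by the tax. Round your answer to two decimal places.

Rewriting supply in inverse form: P = 23 + Q.
Without the tax, 228 - 6Q = 23 + Q so Q* = 29.2857 and P* = 52.2857.
With the tax, buyers' net willingness to pay falls by 141.5: (228 - 141.5) - 6Q = 23 + Q, so Q_t = 9.0714. Buyers pay P_b = 173.5714; sellers receive P_s = P_b - 141.5 = 32.0714.
Producers lose the trapezoid between P_s and P* out to Q_t plus the triangle from Q_t to Q*: change in PS = 41.1454 - 428.8265 = -387.6811.

-387.68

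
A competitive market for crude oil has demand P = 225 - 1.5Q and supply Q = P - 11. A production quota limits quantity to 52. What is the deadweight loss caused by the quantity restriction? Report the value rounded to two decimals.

1411.20

Rewriting supply in inverse form: P = 11 + Q.
Without the quota, 225 - 1.5Q = 11 + Q gives Q* = 85.6.
At Q = 52 the demand price is 225 - 1.5(52) = 147 and the supply price is 11 + (52) = 63.
Deadweight loss is the triangle between the curves from 52 to 85.6: (1/2)(147 - 63)(85.6 - 52) = 1411.2.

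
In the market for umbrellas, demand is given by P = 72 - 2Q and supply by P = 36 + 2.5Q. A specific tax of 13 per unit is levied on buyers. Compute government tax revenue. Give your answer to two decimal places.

66.44

Without the tax, 72 - 2Q = 36 + 2.5Q so Q* = 8 and P* = 56.
With the tax, buyers' net willingness to pay falls by 13: (72 - 13) - 2Q = 36 + 2.5Q, so Q_t = 5.1111. Buyers pay P_b = 61.7778; sellers receive P_s = P_b - 13 = 48.7778.
Tax revenue = t x Q_t = 13 x 5.1111 = 66.4444.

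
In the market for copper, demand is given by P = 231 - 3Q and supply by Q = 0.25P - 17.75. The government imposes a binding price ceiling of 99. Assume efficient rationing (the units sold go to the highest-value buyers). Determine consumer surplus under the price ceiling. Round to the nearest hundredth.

Rewriting supply in inverse form: P = 71 + 4Q.
Free-market equilibrium: 231 - 3Q = 71 + 4Q gives Q* = 22.8571, P* = 162.4286.
At P = 99, sellers supply (99 - 71)/4 = 7 while buyers want more, so the quantity traded is 7 at price 99.
The demand price at Q = 7 is 210. CS is the trapezoid between demand and 99 over [0, 7]: (1/2)[(231 - 99) + (210 - 99)](7) = 850.5.

850.50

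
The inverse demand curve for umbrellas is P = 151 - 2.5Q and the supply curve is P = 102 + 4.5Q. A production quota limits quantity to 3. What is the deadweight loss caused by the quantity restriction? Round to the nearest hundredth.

56.00

Without the quota, 151 - 2.5Q = 102 + 4.5Q gives Q* = 7.
At Q = 3 the demand price is 151 - 2.5(3) = 143.5 and the supply price is 102 + 4.5(3) = 115.5.
DWL = (1/2)(gap between curves at 3) x (Q* - 3) = (1/2)(28)(4) = 56.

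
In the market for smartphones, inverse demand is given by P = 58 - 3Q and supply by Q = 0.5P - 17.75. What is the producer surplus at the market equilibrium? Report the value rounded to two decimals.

Rewriting supply in inverse form: P = 35.5 + 2Q.
Setting demand equal to supply, 22.5 = 5Q, so Q* = 4.5 and P* = 44.5.
Producer surplus is the triangle above supply below P*: (1/2)(4.5)(44.5 - 35.5) = (1/2)(4.5)(9) = 20.25.

20.25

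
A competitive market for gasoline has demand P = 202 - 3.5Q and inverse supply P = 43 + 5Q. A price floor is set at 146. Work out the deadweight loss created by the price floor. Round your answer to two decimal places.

Free-market equilibrium: 202 - 3.5Q = 43 + 5Q gives Q* = 18.7059, P* = 136.5294.
At the floor price 146, quantity demanded is (202 - 146)/3.5 = 16; demand is the short side, so Q = 16 trades at P = 146.
The lost-trades triangle has base Q* - 16 = 2.7059 and height equal to the gap between the curves at Q = 16, which is 146 - 123 = 23. DWL = (1/2)(2.7059)(23) = 31.1176.

31.12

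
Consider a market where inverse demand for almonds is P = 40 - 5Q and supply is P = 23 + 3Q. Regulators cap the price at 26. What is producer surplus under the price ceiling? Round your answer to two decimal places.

Free-market equilibrium: 40 - 5Q = 23 + 3Q gives Q* = 2.125, P* = 29.375.
At P = 26, sellers supply (26 - 23)/3 = 1 while buyers want more, so the quantity traded is 1 at price 26.
PS is the triangle above supply below 26: (1/2)(1)(26 - 23) = 1.5.

1.50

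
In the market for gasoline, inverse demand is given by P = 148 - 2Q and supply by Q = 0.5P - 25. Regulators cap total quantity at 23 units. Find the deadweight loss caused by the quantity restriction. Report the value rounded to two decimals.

4.50

Rewriting supply in inverse form: P = 50 + 2Q.
Unrestricted equilibrium: Q* = (148 - 50)/(2 + 2) = 24.5.
At Q = 23 the demand price is 148 - 2(23) = 102 and the supply price is 50 + 2(23) = 96.
DWL = (1/2)(gap between curves at 23) x (Q* - 23) = (1/2)(6)(1.5) = 4.5.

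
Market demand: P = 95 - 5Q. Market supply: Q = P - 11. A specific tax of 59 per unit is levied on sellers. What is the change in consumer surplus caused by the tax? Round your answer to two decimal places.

-446.60

Rewriting supply in inverse form: P = 11 + Q.
Pre-tax equilibrium: 95 - 5Q = 11 + Q gives Q* = 14, P* = 25.
With the tax, sellers need 59 more per unit: 95 - 5Q = 11 + Q + 59, so Q_t = 4.1667. Buyers pay P_b = 74.1667; sellers receive P_s = P_b - 59 = 15.1667.
CS falls from (1/2)(14)(70) = 490 to (1/2)(4.1667)(20.8333) = 43.4028, a change of -446.5972.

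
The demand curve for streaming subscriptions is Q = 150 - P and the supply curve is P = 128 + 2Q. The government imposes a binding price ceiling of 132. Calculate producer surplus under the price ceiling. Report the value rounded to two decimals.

Rewriting demand in inverse form: P = 150 - Q.
Free-market equilibrium: 150 - Q = 128 + 2Q gives Q* = 7.3333, P* = 142.6667.
At P = 132, sellers supply (132 - 128)/2 = 2 while buyers want more, so the quantity traded is 2 at price 132.
PS is the triangle above supply below 132: (1/2)(2)(132 - 128) = 4.

4.00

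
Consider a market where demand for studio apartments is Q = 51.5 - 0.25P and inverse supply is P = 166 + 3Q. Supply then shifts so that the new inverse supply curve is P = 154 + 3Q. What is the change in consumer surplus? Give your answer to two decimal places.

Rewriting demand in inverse form: P = 206 - 4Q.
Initial equilibrium: Q_0 = 5.7143, P_0 = 183.1429; CS_0 = (1/2)(5.7143)(22.8571) = 65.3061, PS_0 = (1/2)(5.7143)(17.1429) = 48.9796.
New equilibrium: 206 - 4Q = 154 + 3Q gives Q_1 = 7.4286, P_1 = 176.2857; CS_1 = 110.3673, PS_1 = 82.7755.
Change in consumer surplus = 110.3673 - 65.3061 = 45.0612.

45.06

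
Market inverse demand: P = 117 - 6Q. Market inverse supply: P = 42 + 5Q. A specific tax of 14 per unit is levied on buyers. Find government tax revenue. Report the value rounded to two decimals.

77.64

Without the tax, 117 - 6Q = 42 + 5Q so Q* = 6.8182 and P* = 76.0909.
With the tax, buyers' net willingness to pay falls by 14: (117 - 14) - 6Q = 42 + 5Q, so Q_t = 5.5455. Buyers pay P_b = 83.7273; sellers receive P_s = P_b - 14 = 69.7273.
Revenue is the tax times quantity traded: 14 x 5.5455 = 77.6364.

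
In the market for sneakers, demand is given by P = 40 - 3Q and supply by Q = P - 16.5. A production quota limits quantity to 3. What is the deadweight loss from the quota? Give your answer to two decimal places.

Rewriting supply in inverse form: P = 16.5 + Q.
Unrestricted equilibrium: Q* = (40 - 16.5)/(3 + 1) = 5.875.
At Q = 3 the demand price is 40 - 3(3) = 31 and the supply price is 16.5 + (3) = 19.5.
Deadweight loss is the triangle between the curves from 3 to 5.875: (1/2)(31 - 19.5)(5.875 - 3) = 16.5312.

16.53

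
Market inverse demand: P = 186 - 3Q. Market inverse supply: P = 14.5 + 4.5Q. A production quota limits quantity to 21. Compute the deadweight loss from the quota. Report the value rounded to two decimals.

13.07

Without the quota, 186 - 3Q = 14.5 + 4.5Q gives Q* = 22.8667.
At Q = 21 the demand price is 186 - 3(21) = 123 and the supply price is 14.5 + 4.5(21) = 109.
Deadweight loss is the triangle between the curves from 21 to 22.8667: (1/2)(123 - 109)(22.8667 - 21) = 13.0667.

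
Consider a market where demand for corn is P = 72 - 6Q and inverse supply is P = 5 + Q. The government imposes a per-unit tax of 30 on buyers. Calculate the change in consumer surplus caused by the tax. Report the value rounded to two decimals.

-191.02

Without the tax, 72 - 6Q = 5 + Q so Q* = 9.5714 and P* = 14.5714.
With the tax, buyers' net willingness to pay falls by 30: (72 - 30) - 6Q = 5 + Q, so Q_t = 5.2857. Buyers pay P_b = 40.2857; sellers receive P_s = P_b - 30 = 10.2857.
Consumers lose the trapezoid between P* and P_b out to Q_t plus the triangle from Q_t to Q*: change in CS = 83.8163 - 274.8367 = -191.0204.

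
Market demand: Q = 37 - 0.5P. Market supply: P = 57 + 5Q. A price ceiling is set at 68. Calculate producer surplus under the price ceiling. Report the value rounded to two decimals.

Rewriting demand in inverse form: P = 74 - 2Q.
Free-market equilibrium: 74 - 2Q = 57 + 5Q gives Q* = 2.4286, P* = 69.1429.
At the ceiling price 68, quantity supplied is (68 - 57)/5 = 2.2; supply is the short side, so Q = 2.2 trades at P = 68.
PS is the triangle above supply below 68: (1/2)(2.2)(68 - 57) = 12.1.

12.10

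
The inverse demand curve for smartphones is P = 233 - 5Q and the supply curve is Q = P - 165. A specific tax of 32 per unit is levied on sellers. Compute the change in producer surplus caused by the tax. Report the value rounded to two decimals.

Rewriting supply in inverse form: P = 165 + Q.
Pre-tax equilibrium: 233 - 5Q = 165 + Q gives Q* = 11.3333, P* = 176.3333.
With the tax, sellers need 32 more per unit: 233 - 5Q = 165 + Q + 32, so Q_t = 6. Buyers pay P_b = 203; sellers receive P_s = P_b - 32 = 171.
Producers lose the trapezoid between P_s and P* out to Q_t plus the triangle from Q_t to Q*: change in PS = 18 - 64.2222 = -46.2222.

-46.22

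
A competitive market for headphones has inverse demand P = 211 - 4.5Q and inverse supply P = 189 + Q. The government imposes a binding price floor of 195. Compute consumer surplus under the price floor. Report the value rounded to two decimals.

Free-market equilibrium: 211 - 4.5Q = 189 + Q gives Q* = 4, P* = 193.
At P = 195, buyers demand (211 - 195)/4.5 = 3.5556 while sellers would supply more, so the quantity traded is 3.5556 at price 195.
CS is the triangle under demand above 195: (1/2)(3.5556)(211 - 195) = 28.4444.

28.44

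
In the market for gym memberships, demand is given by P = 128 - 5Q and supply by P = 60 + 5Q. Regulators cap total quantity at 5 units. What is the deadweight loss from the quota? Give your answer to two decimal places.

16.20

Without the quota, 128 - 5Q = 60 + 5Q gives Q* = 6.8.
At Q = 5 the demand price is 128 - 5(5) = 103 and the supply price is 60 + 5(5) = 85.
DWL = (1/2)(gap between curves at 5) x (Q* - 5) = (1/2)(18)(1.8) = 16.2.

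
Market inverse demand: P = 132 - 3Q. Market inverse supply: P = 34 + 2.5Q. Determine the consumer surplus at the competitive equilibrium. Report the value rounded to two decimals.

476.23

Set 132 - 3Q = 34 + 2.5Q, which gives 98 = 5.5Q, so Q* = 17.8182 and P* = 132 - 3(17.8182) = 78.5455.
Consumer surplus is the triangle under demand above P*: (1/2)(17.8182)(132 - 78.5455) = (1/2)(17.8182)(53.4545) = 476.2314.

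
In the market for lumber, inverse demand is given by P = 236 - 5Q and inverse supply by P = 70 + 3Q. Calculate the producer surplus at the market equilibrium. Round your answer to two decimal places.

645.84

Set 236 - 5Q = 70 + 3Q, which gives 166 = 8Q, so Q* = 20.75 and P* = 236 - 5(20.75) = 132.25.
Producer surplus is the triangle above supply below P*: (1/2)(20.75)(132.25 - 70) = (1/2)(20.75)(62.25) = 645.8438.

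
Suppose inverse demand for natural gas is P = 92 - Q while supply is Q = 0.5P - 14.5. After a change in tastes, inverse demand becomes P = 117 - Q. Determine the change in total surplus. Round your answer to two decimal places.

629.17

Rewriting supply in inverse form: P = 29 + 2Q.
Initial equilibrium: Q_0 = 21, P_0 = 71; CS_0 = (1/2)(21)(21) = 220.5, PS_0 = (1/2)(21)(42) = 441.
New equilibrium: 117 - Q = 29 + 2Q gives Q_1 = 29.3333, P_1 = 87.6667; CS_1 = 430.2222, PS_1 = 860.4444.
Change in total surplus = (430.2222 + 860.4444) - (220.5 + 441) = 629.1667.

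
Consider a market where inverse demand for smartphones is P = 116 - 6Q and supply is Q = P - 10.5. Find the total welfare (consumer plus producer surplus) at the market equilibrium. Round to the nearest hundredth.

795.02

Rewriting supply in inverse form: P = 10.5 + Q.
Equilibrium: 116 - 6Q = 10.5 + Q, so Q* = 15.0714 and P* = 25.5714.
Total surplus is the full triangle between the curves from 0 to Q*: (1/2)(15.0714)(116 - 10.5) = 795.0179.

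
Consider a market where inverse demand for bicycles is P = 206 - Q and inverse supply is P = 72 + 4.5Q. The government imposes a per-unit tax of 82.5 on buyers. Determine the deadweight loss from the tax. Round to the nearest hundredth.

Without the tax, 206 - Q = 72 + 4.5Q so Q* = 24.3636 and P* = 181.6364.
With the tax, buyers' net willingness to pay falls by 82.5: (206 - 82.5) - Q = 72 + 4.5Q, so Q_t = 9.3636. Buyers pay P_b = 196.6364; sellers receive P_s = P_b - 82.5 = 114.1364.
Deadweight loss is the triangle between the curves from Q_t to Q*: (1/2)(24.3636 - 9.3636)(82.5) = 618.75.

618.75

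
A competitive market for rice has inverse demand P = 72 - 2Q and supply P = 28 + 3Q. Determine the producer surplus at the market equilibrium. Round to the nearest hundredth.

116.16

Set 72 - 2Q = 28 + 3Q, which gives 44 = 5Q, so Q* = 8.8 and P* = 72 - 2(8.8) = 54.4.
The supply curve's price intercept is 28, so PS = (1/2)(Q*)(P* - 28) = (1/2)(8.8)(26.4) = 116.16.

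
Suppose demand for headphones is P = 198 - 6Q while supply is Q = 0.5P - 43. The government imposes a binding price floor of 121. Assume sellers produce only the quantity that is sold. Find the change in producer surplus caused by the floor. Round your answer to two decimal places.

88.47

Rewriting supply in inverse form: P = 86 + 2Q.
Without the control, 198 - 6Q = 86 + 2Q so Q* = 14 and P* = 114.
At the floor price 121, quantity demanded is (198 - 121)/6 = 12.8333; demand is the short side, so Q = 12.8333 trades at P = 121.
PS goes from (1/2)(14)(28) = 196 to 284.4722 (computed as (121 - 86)(12.8333) - (1/2)(2)(12.8333)^2), a change of 88.4722.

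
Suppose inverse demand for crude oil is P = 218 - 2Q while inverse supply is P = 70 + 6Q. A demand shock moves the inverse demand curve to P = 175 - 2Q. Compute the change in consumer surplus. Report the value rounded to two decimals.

Initial equilibrium: Q_0 = 18.5, P_0 = 181; CS_0 = (1/2)(18.5)(37) = 342.25, PS_0 = (1/2)(18.5)(111) = 1026.75.
New equilibrium: 175 - 2Q = 70 + 6Q gives Q_1 = 13.125, P_1 = 148.75; CS_1 = 172.2656, PS_1 = 516.7969.
Change in consumer surplus = 172.2656 - 342.25 = -169.9844.

-169.98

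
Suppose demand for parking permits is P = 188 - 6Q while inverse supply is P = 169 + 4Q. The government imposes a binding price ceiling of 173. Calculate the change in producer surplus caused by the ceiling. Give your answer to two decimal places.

-5.22

Free-market equilibrium: 188 - 6Q = 169 + 4Q gives Q* = 1.9, P* = 176.6.
At P = 173, sellers supply (173 - 169)/4 = 1 while buyers want more, so the quantity traded is 1 at price 173.
PS goes from (1/2)(1.9)(7.6) = 7.22 to 2 (computed as (173 - 169)(1) - (1/2)(4)(1)^2), a change of -5.22.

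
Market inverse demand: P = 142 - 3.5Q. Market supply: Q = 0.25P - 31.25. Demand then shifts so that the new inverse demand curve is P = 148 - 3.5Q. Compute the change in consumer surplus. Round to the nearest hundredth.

Rewriting supply in inverse form: P = 125 + 4Q.
Initial equilibrium: Q_0 = 2.2667, P_0 = 134.0667; CS_0 = (1/2)(2.2667)(7.9333) = 8.9911, PS_0 = (1/2)(2.2667)(9.0667) = 10.2756.
New equilibrium: 148 - 3.5Q = 125 + 4Q gives Q_1 = 3.0667, P_1 = 137.2667; CS_1 = 16.4578, PS_1 = 18.8089.
Change in consumer surplus = 16.4578 - 8.9911 = 7.4667.

7.47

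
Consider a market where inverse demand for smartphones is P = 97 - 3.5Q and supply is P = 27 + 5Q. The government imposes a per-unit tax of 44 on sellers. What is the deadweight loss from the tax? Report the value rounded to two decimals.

113.88

Pre-tax equilibrium: 97 - 3.5Q = 27 + 5Q gives Q* = 8.2353, P* = 68.1765.
A tax on sellers shifts supply up by 44: 97 - 3.5Q = 27 + 5Q + 44, so Q_t = 3.0588. Buyers pay P_b = 86.2941; sellers receive P_s = P_b - 44 = 42.2941.
The welfare triangle lost has base Q* - Q_t = 5.1765 and height t = 44, so DWL = (1/2)(5.1765)(44) = 113.8824.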